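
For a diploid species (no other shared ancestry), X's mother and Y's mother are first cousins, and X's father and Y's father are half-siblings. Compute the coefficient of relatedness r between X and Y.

0.09375

Wright's path rule: contributions from independent ancestry routes add.
X and Y are related in two ways: second cousins through their mothers (r = 1/32) and half first cousins through their fathers (r = 1/16).
r = 1/32 + 1/16 = 3/32 = 0.09375.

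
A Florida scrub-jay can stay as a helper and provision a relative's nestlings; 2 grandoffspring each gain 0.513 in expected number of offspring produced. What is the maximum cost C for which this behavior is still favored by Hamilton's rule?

r to a grandoffspring = 1/4 (two parent–offspring links: r = (1/2)^2 = 1/4).
Hamilton's rule: n·r·B > C, so the trait is favored while C < n·r·B = 2·0.25·0.513 = 0.2565.

0.2565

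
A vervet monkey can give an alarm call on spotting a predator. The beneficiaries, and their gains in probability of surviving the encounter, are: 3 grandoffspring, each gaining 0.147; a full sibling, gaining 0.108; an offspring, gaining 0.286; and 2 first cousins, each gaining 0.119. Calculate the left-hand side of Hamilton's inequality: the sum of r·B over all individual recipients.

0.337

r to a grandoffspring = 1/4 (two parent–offspring links: r = (1/2)^2 = 1/4).
r to a full sibling = 1/2 (full sibs share both parents — two paths of length 2: r = 2·(1/2)^2 = 1/2).
r to an offspring = 0.5 (one parent–offspring link: r = (1/2)^1 = 1/2).
r to a first cousin = 1/8 (first cousins share one grandparent pair — two paths of length 4: r = 2·(1/2)^4 = 1/8).
Summing one r·B term per recipient: 3·0.25·0.147 + 1·0.5·0.108 + 1·0.5·0.286 + 2·0.125·0.119 = 0.337.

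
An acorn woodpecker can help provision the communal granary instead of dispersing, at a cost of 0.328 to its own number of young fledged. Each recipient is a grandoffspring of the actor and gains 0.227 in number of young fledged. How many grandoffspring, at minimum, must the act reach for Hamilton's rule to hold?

6

r to a grandoffspring = 1/4 (two parent–offspring links: r = (1/2)^2 = 1/4).
Hamilton's rule: n·r·B > C  ⇒  n > C/(r·B) = 0.328/(0.25·0.227) = 5.78.
The smallest integer exceeding 5.78 is 6.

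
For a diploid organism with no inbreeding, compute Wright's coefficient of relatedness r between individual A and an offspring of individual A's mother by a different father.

Each parent–offspring link contributes a factor of 1/2, and independent paths through distinct common ancestors add.
Half-sibs share one parent — one path of length 2: r = (1/2)^2 = 1/4.

0.25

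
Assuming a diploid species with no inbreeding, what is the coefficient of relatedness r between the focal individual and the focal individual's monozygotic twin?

Each parent–offspring link contributes a factor of 1/2, and independent paths through distinct common ancestors add.
Monozygotic twins share every allele identical by descent: r = 1.

1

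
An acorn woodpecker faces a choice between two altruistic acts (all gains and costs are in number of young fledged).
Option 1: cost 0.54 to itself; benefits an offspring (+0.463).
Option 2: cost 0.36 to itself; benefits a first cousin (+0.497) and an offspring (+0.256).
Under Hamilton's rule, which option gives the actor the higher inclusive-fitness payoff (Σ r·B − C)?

Option 2

Option 1: r to an offspring = 0.5.
Option 1: Σ r·B − C = (1·0.5·0.463) − 0.54 = -0.3085.
Option 2: r to a first cousin = 0.125.
Option 2: r to an offspring = 0.5.
Option 2: Σ r·B − C = (1·0.125·0.497 + 1·0.5·0.256) − 0.36 = -0.169875.
Option 2 has the higher net inclusive-fitness payoff.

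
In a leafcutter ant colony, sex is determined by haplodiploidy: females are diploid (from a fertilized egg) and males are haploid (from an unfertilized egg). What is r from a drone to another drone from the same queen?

0.5

Haploid brothers each carry a random half of the queen's diploid genome, so on average they share half: r = 1/2.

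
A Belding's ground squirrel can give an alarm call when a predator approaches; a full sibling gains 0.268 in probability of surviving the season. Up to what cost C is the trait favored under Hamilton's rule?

r to a full sibling = 1/2 (full sibs share both parents — two paths of length 2: r = 2·(1/2)^2 = 1/2).
Hamilton's rule: n·r·B > C, so the trait is favored while C < n·r·B = 1·0.5·0.268 = 0.134.

0.134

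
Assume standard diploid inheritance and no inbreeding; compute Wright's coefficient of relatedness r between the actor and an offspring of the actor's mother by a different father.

0.25

Each parent–offspring link contributes a factor of 1/2, and independent paths through distinct common ancestors add.
Half-sibs share one parent — one path of length 2: r = (1/2)^2 = 1/4.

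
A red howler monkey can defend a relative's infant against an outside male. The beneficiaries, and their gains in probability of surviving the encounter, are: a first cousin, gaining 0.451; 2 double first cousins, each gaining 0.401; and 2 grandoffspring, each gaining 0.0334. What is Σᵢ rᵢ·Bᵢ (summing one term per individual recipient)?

r to a first cousin = 1/8 (first cousins share one grandparent pair — two paths of length 4: r = 2·(1/2)^4 = 1/8).
r to a double first cousin = 0.25 (double first cousins share both grandparent pairs — four paths of length 4: r = 4·(1/2)^4 = 1/4).
r to a grandoffspring = 1/4 (two parent–offspring links: r = (1/2)^2 = 1/4).
Summing one r·B term per recipient: 1·0.125·0.451 + 2·0.25·0.401 + 2·0.25·0.0334 = 0.273575.

0.273575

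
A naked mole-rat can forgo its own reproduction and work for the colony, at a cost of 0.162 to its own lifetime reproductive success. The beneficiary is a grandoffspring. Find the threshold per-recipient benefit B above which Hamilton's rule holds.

r to a grandoffspring = 1/4 (two parent–offspring links: r = (1/2)^2 = 1/4).
Hamilton's rule with n recipients of equal r: n·r·B > C, so B > C/(n·r) = 0.162/(1·0.25) = 0.648.

0.648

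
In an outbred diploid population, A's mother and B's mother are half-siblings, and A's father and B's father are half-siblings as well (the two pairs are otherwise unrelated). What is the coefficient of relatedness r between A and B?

Relatedness sums over independent paths through distinct common ancestors.
A and B are related in two ways: half first cousins through their mothers (r = 1/16) and half first cousins through their fathers (r = 1/16).
r = 1/16 + 1/16 = 0.125.

0.125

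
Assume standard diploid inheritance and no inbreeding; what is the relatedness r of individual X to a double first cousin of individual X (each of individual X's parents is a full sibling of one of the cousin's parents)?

0.25

Each parent–offspring link contributes a factor of 1/2, and independent paths through distinct common ancestors add.
Double first cousins share both grandparent pairs — four paths of length 4: r = 4·(1/2)^4 = 1/4.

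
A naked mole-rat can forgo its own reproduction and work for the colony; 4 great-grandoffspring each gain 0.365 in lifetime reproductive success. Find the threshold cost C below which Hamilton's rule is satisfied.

r to a great-grandoffspring = 1/8 (three parent–offspring links: r = (1/2)^3 = 1/8).
Hamilton's rule: n·r·B > C, so the trait is favored while C < n·r·B = 4·0.125·0.365 = 0.1825.

0.1825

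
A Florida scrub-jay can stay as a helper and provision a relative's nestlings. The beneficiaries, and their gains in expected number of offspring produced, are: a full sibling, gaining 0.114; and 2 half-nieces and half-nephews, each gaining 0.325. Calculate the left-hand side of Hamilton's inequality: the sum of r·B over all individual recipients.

0.13825

r to a full sibling = 1/2 (full sibs share both parents — two paths of length 2: r = 2·(1/2)^2 = 1/2).
r to a half-niece or half-nephew = 0.125 (half-aunt/uncle↔niece/nephew: one path of length 3: r = (1/2)^3 = 1/8).
Summing one r·B term per recipient: 1·0.5·0.114 + 2·0.125·0.325 = 0.13825.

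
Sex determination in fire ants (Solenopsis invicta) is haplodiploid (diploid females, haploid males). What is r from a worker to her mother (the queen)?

0.5

One meiotic link between diploid queen and diploid daughter: r = 1/2.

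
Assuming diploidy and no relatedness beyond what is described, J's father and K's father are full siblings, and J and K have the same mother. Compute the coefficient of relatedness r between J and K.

Relatedness sums over independent paths through distinct common ancestors.
J and K are related in two ways: first cousins through their fathers (r = 1/8) and half-sibs through their shared mother (r = 1/4).
r = 1/8 + 1/4 = 0.375.

0.375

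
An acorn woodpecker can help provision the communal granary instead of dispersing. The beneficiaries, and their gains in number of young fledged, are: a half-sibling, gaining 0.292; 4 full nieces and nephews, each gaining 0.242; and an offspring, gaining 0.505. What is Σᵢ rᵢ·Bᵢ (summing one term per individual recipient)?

r to a half-sibling = 1/4 (half-sibs share one parent — one path of length 2: r = (1/2)^2 = 1/4).
r to a full niece or nephew = 1/4 (full aunt/uncle↔niece/nephew: two paths of length 3 through the shared grandparent pair: r = 2·(1/2)^3 = 1/4).
r to an offspring = 0.5 (one parent–offspring link: r = (1/2)^1 = 1/2).
Summing one r·B term per recipient: 1·0.25·0.292 + 4·0.25·0.242 + 1·0.5·0.505 = 0.5675.

0.5675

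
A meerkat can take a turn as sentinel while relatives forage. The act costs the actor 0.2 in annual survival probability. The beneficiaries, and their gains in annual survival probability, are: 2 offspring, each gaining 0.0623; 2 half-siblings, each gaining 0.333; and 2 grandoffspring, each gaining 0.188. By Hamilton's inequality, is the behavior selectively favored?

Yes

Hamilton's rule: the trait is favored when the sum of r·B over every recipient exceeds the actor's cost C.
r to an offspring = 0.5 (one parent–offspring link: r = (1/2)^1 = 1/2).
r to a half-sibling = 1/4 (half-sibs share one parent — one path of length 2: r = (1/2)^2 = 1/4).
r to a grandoffspring = 0.25 (two parent–offspring links: r = (1/2)^2 = 1/4).
Summing one r·B term per recipient: 2·0.5·0.0623 + 2·0.25·0.333 + 2·0.25·0.188 = 0.3228.
0.3228 > 0.2: the indirect benefit exceeds the cost.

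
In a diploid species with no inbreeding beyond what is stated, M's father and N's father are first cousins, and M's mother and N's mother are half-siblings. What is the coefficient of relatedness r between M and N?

0.09375

With two independent routes of shared ancestry, r is the sum of the two contributions.
M and N are related in two ways: second cousins through their fathers (r = 1/32) and half first cousins through their mothers (r = 1/16).
r = 1/32 + 1/16 = 0.09375.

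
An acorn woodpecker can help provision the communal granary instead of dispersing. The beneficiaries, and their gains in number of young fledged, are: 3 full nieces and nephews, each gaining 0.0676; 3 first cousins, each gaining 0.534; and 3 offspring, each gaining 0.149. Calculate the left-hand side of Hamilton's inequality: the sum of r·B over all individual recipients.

0.47445

r to a full niece or nephew = 1/4 (full aunt/uncle↔niece/nephew: two paths of length 3 through the shared grandparent pair: r = 2·(1/2)^3 = 1/4).
r to a first cousin = 0.125 (first cousins share one grandparent pair — two paths of length 4: r = 2·(1/2)^4 = 1/8).
r to an offspring = 0.5 (one parent–offspring link: r = (1/2)^1 = 1/2).
Summing one r·B term per recipient: 3·0.25·0.0676 + 3·0.125·0.534 + 3·0.5·0.149 = 0.47445.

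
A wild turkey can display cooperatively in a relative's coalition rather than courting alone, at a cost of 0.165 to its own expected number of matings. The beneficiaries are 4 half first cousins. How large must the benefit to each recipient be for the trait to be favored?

r to a half first cousin = 1/16 (half first cousins share one grandparent — one path of length 4: r = (1/2)^4 = 1/16).
Hamilton's rule with n recipients of equal r: n·r·B > C, so B > C/(n·r) = 0.165/(4·0.0625) = 0.66.

0.66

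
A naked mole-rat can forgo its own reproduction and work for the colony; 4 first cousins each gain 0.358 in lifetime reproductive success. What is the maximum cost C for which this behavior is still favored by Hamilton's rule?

r to a first cousin = 1/8 (first cousins share one grandparent pair — two paths of length 4: r = 2·(1/2)^4 = 1/8).
Hamilton's rule: n·r·B > C, so the trait is favored while C < n·r·B = 4·0.125·0.358 = 0.179.

0.179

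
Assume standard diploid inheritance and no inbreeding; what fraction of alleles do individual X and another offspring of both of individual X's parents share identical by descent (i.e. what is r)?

Each parent–offspring link contributes a factor of 1/2, and independent paths through distinct common ancestors add.
Full sibs share both parents — two paths of length 2: r = 2·(1/2)^2 = 1/2.

0.5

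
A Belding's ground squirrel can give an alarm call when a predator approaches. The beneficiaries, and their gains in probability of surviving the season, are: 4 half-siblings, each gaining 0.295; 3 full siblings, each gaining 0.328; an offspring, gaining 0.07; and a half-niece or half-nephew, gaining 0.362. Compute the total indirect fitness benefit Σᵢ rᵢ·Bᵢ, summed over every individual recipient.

0.86725

r to a half-sibling = 0.25 (half-sibs share one parent — one path of length 2: r = (1/2)^2 = 1/4).
r to a full sibling = 1/2 (full sibs share both parents — two paths of length 2: r = 2·(1/2)^2 = 1/2).
r to an offspring = 1/2 (one parent–offspring link: r = (1/2)^1 = 1/2).
r to a half-niece or half-nephew = 1/8 (half-aunt/uncle↔niece/nephew: one path of length 3: r = (1/2)^3 = 1/8).
Summing one r·B term per recipient: 4·0.25·0.295 + 3·0.5·0.328 + 1·0.5·0.07 + 1·0.125·0.362 = 0.86725.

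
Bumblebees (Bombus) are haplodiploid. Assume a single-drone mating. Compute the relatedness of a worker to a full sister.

Haplodiploid full sisters inherit their father's entire haploid genome identically (contributing 1/2) and on average half of their mother's contribution (1/2 · 1/2 = 1/4); r = 1/2 + 1/4 = 3/4.

0.75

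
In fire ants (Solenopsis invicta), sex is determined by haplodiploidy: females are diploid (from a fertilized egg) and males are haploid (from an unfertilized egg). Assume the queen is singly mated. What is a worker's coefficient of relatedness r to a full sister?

Haplodiploid full sisters inherit their father's entire haploid genome identically (contributing 1/2) and on average half of their mother's contribution (1/2 · 1/2 = 1/4); r = 1/2 + 1/4 = 3/4.

0.75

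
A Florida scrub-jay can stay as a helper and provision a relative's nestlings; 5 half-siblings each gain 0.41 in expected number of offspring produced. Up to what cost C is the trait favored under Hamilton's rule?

r to a half-sibling = 0.25 (half-sibs share one parent — one path of length 2: r = (1/2)^2 = 1/4).
Hamilton's rule: n·r·B > C, so the trait is favored while C < n·r·B = 5·0.25·0.41 = 0.5125.

0.5125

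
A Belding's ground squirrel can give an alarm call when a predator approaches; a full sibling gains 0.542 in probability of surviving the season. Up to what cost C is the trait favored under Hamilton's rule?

0.271

r to a full sibling = 1/2 (full sibs share both parents — two paths of length 2: r = 2·(1/2)^2 = 1/2).
Hamilton's rule: n·r·B > C, so the trait is favored while C < n·r·B = 1·0.5·0.542 = 0.271.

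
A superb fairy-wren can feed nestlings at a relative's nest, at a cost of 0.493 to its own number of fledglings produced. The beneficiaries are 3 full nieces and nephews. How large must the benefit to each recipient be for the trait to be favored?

0.6573

r to a full niece or nephew = 1/4 (full aunt/uncle↔niece/nephew: two paths of length 3 through the shared grandparent pair: r = 2·(1/2)^3 = 1/4).
Hamilton's rule with n recipients of equal r: n·r·B > C, so B > C/(n·r) = 0.493/(3·0.25) = 0.6573.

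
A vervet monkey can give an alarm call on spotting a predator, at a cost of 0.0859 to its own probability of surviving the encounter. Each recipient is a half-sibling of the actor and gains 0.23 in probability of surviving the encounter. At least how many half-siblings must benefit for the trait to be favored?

2

r to a half-sibling = 1/4 (half-sibs share one parent — one path of length 2: r = (1/2)^2 = 1/4).
Hamilton's rule: n·r·B > C  ⇒  n > C/(r·B) = 0.0859/(0.25·0.23) = 1.494.
The smallest integer exceeding 1.494 is 2.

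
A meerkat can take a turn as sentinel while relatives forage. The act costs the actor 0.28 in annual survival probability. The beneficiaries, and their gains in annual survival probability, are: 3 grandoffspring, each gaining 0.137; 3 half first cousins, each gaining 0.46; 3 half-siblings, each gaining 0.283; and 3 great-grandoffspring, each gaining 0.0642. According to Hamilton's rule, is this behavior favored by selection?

Yes

Hamilton's rule: the trait is favored when the sum of r·B over every recipient exceeds the actor's cost C.
r to a grandoffspring = 0.25 (two parent–offspring links: r = (1/2)^2 = 1/4).
r to a half first cousin = 0.0625 (half first cousins share one grandparent — one path of length 4: r = (1/2)^4 = 1/16).
r to a half-sibling = 0.25 (half-sibs share one parent — one path of length 2: r = (1/2)^2 = 1/4).
r to a great-grandoffspring = 1/8 (three parent–offspring links: r = (1/2)^3 = 1/8).
Summing one r·B term per recipient: 3·0.25·0.137 + 3·0.0625·0.46 + 3·0.25·0.283 + 3·0.125·0.0642 = 0.425325.
0.425325 > 0.28: the indirect benefit exceeds the cost.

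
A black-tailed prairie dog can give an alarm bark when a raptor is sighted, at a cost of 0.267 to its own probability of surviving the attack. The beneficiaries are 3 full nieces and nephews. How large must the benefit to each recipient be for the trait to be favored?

0.356

r to a full niece or nephew = 0.25 (full aunt/uncle↔niece/nephew: two paths of length 3 through the shared grandparent pair: r = 2·(1/2)^3 = 1/4).
Hamilton's rule with n recipients of equal r: n·r·B > C, so B > C/(n·r) = 0.267/(3·0.25) = 0.356.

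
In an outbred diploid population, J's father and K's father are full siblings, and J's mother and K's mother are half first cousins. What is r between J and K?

With two independent routes of shared ancestry, r is the sum of the two contributions.
J and K are related in two ways: first cousins through their fathers (r = 1/8) and half second cousins through their mothers (r = 1/64).
r = 1/8 + 1/64 = 0.140625.

0.140625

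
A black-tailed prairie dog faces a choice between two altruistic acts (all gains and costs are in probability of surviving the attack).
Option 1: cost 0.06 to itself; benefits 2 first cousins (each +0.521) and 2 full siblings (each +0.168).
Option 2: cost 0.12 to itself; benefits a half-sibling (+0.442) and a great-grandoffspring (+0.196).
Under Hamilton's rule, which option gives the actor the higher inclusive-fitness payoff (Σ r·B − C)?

Option 1: r to a first cousin = 0.125.
Option 1: r to a full sibling = 0.5.
Option 1: Σ r·B − C = (2·0.125·0.521 + 2·0.5·0.168) − 0.06 = 0.23825.
Option 2: r to a half-sibling = 0.25.
Option 2: r to a great-grandoffspring = 0.125.
Option 2: Σ r·B − C = (1·0.25·0.442 + 1·0.125·0.196) − 0.12 = 0.015.
Option 1 has the higher net inclusive-fitness payoff.

Option 1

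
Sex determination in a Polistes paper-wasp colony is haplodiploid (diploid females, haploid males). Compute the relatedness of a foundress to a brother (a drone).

Her haploid brother carries none of their father's genes and a random half of their mother's genome; that half matches the maternal half of her own genome with probability 1/2: r = 1/2 · 1/2 = 1/4.

0.25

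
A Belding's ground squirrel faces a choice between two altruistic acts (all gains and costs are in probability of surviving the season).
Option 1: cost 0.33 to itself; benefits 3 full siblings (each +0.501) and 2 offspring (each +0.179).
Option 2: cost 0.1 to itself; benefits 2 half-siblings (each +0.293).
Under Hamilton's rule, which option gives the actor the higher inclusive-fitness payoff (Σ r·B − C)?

Option 1: r to a full sibling = 0.5.
Option 1: r to an offspring = 0.5.
Option 1: Σ r·B − C = (3·0.5·0.501 + 2·0.5·0.179) − 0.33 = 0.6005.
Option 2: r to a half-sibling = 0.25.
Option 2: Σ r·B − C = (2·0.25·0.293) − 0.1 = 0.0465.
Option 1 has the higher net inclusive-fitness payoff.

Option 1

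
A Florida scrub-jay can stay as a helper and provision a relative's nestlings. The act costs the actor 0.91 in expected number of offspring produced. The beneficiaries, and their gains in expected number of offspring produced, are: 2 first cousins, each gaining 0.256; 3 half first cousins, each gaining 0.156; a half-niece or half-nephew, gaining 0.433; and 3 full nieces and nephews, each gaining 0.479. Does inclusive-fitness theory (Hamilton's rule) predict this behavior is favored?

No

Hamilton's rule: the trait is favored when the sum of r·B over every recipient exceeds the actor's cost C.
r to a first cousin = 0.125 (first cousins share one grandparent pair — two paths of length 4: r = 2·(1/2)^4 = 1/8).
r to a half first cousin = 0.0625 (half first cousins share one grandparent — one path of length 4: r = (1/2)^4 = 1/16).
r to a half-niece or half-nephew = 1/8 (half-aunt/uncle↔niece/nephew: one path of length 3: r = (1/2)^3 = 1/8).
r to a full niece or nephew = 0.25 (full aunt/uncle↔niece/nephew: two paths of length 3 through the shared grandparent pair: r = 2·(1/2)^3 = 1/4).
Summing one r·B term per recipient: 2·0.125·0.256 + 3·0.0625·0.156 + 1·0.125·0.433 + 3·0.25·0.479 = 0.506625.
0.506625 < 0.91: the indirect benefit is less than the cost.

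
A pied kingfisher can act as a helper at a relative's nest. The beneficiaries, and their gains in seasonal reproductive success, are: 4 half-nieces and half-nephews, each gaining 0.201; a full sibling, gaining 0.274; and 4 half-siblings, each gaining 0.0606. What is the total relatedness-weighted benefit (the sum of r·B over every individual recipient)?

0.2981

r to a half-niece or half-nephew = 1/8 (half-aunt/uncle↔niece/nephew: one path of length 3: r = (1/2)^3 = 1/8).
r to a full sibling = 0.5 (full sibs share both parents — two paths of length 2: r = 2·(1/2)^2 = 1/2).
r to a half-sibling = 0.25 (half-sibs share one parent — one path of length 2: r = (1/2)^2 = 1/4).
Summing one r·B term per recipient: 4·0.125·0.201 + 1·0.5·0.274 + 4·0.25·0.0606 = 0.2981.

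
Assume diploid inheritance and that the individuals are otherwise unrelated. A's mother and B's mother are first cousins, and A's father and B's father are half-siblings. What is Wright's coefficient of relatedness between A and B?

0.09375

Wright's path rule: contributions from independent ancestry routes add.
A and B are related in two ways: second cousins through their mothers (r = 1/32) and half first cousins through their fathers (r = 1/16).
r = 1/32 + 1/16 = 3/32 = 0.09375.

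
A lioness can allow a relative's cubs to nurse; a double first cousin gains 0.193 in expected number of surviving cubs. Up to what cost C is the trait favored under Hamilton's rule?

r to a double first cousin = 0.25 (double first cousins share both grandparent pairs — four paths of length 4: r = 4·(1/2)^4 = 1/4).
Hamilton's rule: n·r·B > C, so the trait is favored while C < n·r·B = 1·0.25·0.193 = 0.04825.

0.04825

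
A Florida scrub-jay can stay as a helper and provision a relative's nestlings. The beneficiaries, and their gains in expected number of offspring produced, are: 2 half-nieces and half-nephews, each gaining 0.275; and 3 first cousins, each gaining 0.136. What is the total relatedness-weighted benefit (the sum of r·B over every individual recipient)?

0.11975

r to a half-niece or half-nephew = 1/8 (half-aunt/uncle↔niece/nephew: one path of length 3: r = (1/2)^3 = 1/8).
r to a first cousin = 0.125 (first cousins share one grandparent pair — two paths of length 4: r = 2·(1/2)^4 = 1/8).
Summing one r·B term per recipient: 2·0.125·0.275 + 3·0.125·0.136 = 0.11975.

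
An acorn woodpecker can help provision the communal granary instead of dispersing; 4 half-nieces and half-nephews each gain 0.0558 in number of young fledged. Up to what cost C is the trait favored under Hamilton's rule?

0.0279

r to a half-niece or half-nephew = 1/8 (half-aunt/uncle↔niece/nephew: one path of length 3: r = (1/2)^3 = 1/8).
Hamilton's rule: n·r·B > C, so the trait is favored while C < n·r·B = 4·0.125·0.0558 = 0.0279.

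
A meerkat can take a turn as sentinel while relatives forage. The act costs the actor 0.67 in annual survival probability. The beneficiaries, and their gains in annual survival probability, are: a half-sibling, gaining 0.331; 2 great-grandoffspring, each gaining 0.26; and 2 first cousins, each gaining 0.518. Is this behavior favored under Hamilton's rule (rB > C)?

No

Hamilton's rule: the trait is favored when the sum of r·B over every recipient exceeds the actor's cost C.
r to a half-sibling = 1/4 (half-sibs share one parent — one path of length 2: r = (1/2)^2 = 1/4).
r to a great-grandoffspring = 1/8 (three parent–offspring links: r = (1/2)^3 = 1/8).
r to a first cousin = 0.125 (first cousins share one grandparent pair — two paths of length 4: r = 2·(1/2)^4 = 1/8).
Summing one r·B term per recipient: 1·0.25·0.331 + 2·0.125·0.26 + 2·0.125·0.518 = 0.27725.
0.27725 < 0.67: the indirect benefit is less than the cost.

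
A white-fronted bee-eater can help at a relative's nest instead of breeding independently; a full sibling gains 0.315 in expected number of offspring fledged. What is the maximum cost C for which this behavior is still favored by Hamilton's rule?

r to a full sibling = 0.5 (full sibs share both parents — two paths of length 2: r = 2·(1/2)^2 = 1/2).
Hamilton's rule: n·r·B > C, so the trait is favored while C < n·r·B = 1·0.5·0.315 = 0.1575.

0.1575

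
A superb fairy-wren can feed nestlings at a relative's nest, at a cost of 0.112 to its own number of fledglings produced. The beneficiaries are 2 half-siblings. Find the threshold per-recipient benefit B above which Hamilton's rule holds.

r to a half-sibling = 0.25 (half-sibs share one parent — one path of length 2: r = (1/2)^2 = 1/4).
Hamilton's rule with n recipients of equal r: n·r·B > C, so B > C/(n·r) = 0.112/(2·0.25) = 0.224.

0.224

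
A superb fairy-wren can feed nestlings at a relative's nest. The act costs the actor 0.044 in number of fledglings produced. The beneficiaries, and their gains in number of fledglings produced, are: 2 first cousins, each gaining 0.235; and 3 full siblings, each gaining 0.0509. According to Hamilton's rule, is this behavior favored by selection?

Yes

Hamilton's rule: the trait is favored when the sum of r·B over every recipient exceeds the actor's cost C.
r to a first cousin = 1/8 (first cousins share one grandparent pair — two paths of length 4: r = 2·(1/2)^4 = 1/8).
r to a full sibling = 0.5 (full sibs share both parents — two paths of length 2: r = 2·(1/2)^2 = 1/2).
Summing one r·B term per recipient: 2·0.125·0.235 + 3·0.5·0.0509 = 0.1351.
0.1351 > 0.044: the indirect benefit exceeds the cost.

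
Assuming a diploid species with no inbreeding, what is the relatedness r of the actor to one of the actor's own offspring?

0.5

Each parent–offspring link contributes a factor of 1/2, and independent paths through distinct common ancestors add.
One parent–offspring link: r = (1/2)^1 = 1/2.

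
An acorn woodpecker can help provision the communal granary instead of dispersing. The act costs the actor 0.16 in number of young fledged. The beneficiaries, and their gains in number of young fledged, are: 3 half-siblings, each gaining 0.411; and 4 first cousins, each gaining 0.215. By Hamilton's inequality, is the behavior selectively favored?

Hamilton's rule: the trait is favored when the sum of r·B over every recipient exceeds the actor's cost C.
r to a half-sibling = 0.25 (half-sibs share one parent — one path of length 2: r = (1/2)^2 = 1/4).
r to a first cousin = 1/8 (first cousins share one grandparent pair — two paths of length 4: r = 2·(1/2)^4 = 1/8).
Summing one r·B term per recipient: 3·0.25·0.411 + 4·0.125·0.215 = 0.41575.
0.41575 > 0.16: the indirect benefit exceeds the cost.

Yes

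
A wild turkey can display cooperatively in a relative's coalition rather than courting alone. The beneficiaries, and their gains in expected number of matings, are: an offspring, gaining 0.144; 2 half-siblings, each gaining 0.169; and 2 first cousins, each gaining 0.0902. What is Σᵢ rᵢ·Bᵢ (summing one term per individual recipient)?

0.17905

r to an offspring = 1/2 (one parent–offspring link: r = (1/2)^1 = 1/2).
r to a half-sibling = 1/4 (half-sibs share one parent — one path of length 2: r = (1/2)^2 = 1/4).
r to a first cousin = 0.125 (first cousins share one grandparent pair — two paths of length 4: r = 2·(1/2)^4 = 1/8).
Summing one r·B term per recipient: 1·0.5·0.144 + 2·0.25·0.169 + 2·0.125·0.0902 = 0.17905.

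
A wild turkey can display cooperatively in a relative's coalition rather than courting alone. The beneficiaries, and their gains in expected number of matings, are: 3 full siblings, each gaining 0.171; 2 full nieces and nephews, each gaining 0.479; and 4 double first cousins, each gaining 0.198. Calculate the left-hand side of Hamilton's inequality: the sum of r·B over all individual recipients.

0.694

r to a full sibling = 0.5 (full sibs share both parents — two paths of length 2: r = 2·(1/2)^2 = 1/2).
r to a full niece or nephew = 1/4 (full aunt/uncle↔niece/nephew: two paths of length 3 through the shared grandparent pair: r = 2·(1/2)^3 = 1/4).
r to a double first cousin = 0.25 (double first cousins share both grandparent pairs — four paths of length 4: r = 4·(1/2)^4 = 1/4).
Summing one r·B term per recipient: 3·0.5·0.171 + 2·0.25·0.479 + 4·0.25·0.198 = 0.694.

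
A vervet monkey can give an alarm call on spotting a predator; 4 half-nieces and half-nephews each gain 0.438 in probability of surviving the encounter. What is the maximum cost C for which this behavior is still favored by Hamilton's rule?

0.219

r to a half-niece or half-nephew = 1/8 (half-aunt/uncle↔niece/nephew: one path of length 3: r = (1/2)^3 = 1/8).
Hamilton's rule: n·r·B > C, so the trait is favored while C < n·r·B = 4·0.125·0.438 = 0.219.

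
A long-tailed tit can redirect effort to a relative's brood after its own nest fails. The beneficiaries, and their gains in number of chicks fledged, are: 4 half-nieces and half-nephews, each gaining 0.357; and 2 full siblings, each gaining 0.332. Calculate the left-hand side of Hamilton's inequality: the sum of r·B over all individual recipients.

0.5105

r to a half-niece or half-nephew = 1/8 (half-aunt/uncle↔niece/nephew: one path of length 3: r = (1/2)^3 = 1/8).
r to a full sibling = 0.5 (full sibs share both parents — two paths of length 2: r = 2·(1/2)^2 = 1/2).
Summing one r·B term per recipient: 4·0.125·0.357 + 2·0.5·0.332 = 0.5105.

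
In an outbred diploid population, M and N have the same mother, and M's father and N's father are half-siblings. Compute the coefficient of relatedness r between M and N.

With two independent routes of shared ancestry, r is the sum of the two contributions.
M and N are related in two ways: half-sibs through their shared mother (r = 1/4) and half first cousins through their fathers (r = 1/16).
r = 1/4 + 1/16 = 0.3125.

0.3125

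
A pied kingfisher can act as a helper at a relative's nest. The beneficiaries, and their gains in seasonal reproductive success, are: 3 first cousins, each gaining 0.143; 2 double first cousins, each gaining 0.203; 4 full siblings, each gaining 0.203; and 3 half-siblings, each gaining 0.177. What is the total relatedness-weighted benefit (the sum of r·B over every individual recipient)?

0.693875

r to a first cousin = 1/8 (first cousins share one grandparent pair — two paths of length 4: r = 2·(1/2)^4 = 1/8).
r to a double first cousin = 1/4 (double first cousins share both grandparent pairs — four paths of length 4: r = 4·(1/2)^4 = 1/4).
r to a full sibling = 1/2 (full sibs share both parents — two paths of length 2: r = 2·(1/2)^2 = 1/2).
r to a half-sibling = 0.25 (half-sibs share one parent — one path of length 2: r = (1/2)^2 = 1/4).
Summing one r·B term per recipient: 3·0.125·0.143 + 2·0.25·0.203 + 4·0.5·0.203 + 3·0.25·0.177 = 0.693875.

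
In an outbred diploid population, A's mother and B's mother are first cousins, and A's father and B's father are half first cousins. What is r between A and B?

With two independent routes of shared ancestry, r is the sum of the two contributions.
A and B are related in two ways: second cousins through their mothers (r = 1/32) and half second cousins through their fathers (r = 1/64).
r = 1/32 + 1/64 = 0.046875.

0.046875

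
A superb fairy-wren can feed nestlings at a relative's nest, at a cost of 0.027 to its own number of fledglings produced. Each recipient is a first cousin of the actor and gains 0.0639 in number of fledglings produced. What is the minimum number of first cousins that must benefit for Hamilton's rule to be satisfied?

r to a first cousin = 0.125 (first cousins share one grandparent pair — two paths of length 4: r = 2·(1/2)^4 = 1/8).
Hamilton's rule: n·r·B > C  ⇒  n > C/(r·B) = 0.027/(0.125·0.0639) = 3.38.
The smallest integer exceeding 3.38 is 4.

4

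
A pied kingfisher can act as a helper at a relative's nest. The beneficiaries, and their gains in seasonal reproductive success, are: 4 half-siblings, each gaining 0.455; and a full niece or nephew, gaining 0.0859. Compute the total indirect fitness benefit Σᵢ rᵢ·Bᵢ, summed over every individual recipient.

r to a half-sibling = 0.25 (half-sibs share one parent — one path of length 2: r = (1/2)^2 = 1/4).
r to a full niece or nephew = 1/4 (full aunt/uncle↔niece/nephew: two paths of length 3 through the shared grandparent pair: r = 2·(1/2)^3 = 1/4).
Summing one r·B term per recipient: 4·0.25·0.455 + 1·0.25·0.0859 = 0.476475.

0.476475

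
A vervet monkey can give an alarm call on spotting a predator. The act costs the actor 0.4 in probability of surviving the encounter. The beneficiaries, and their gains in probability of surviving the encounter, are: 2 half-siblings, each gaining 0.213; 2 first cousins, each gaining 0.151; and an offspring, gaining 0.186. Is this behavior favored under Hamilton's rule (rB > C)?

Hamilton's rule: the trait is favored when the sum of r·B over every recipient exceeds the actor's cost C.
r to a half-sibling = 0.25 (half-sibs share one parent — one path of length 2: r = (1/2)^2 = 1/4).
r to a first cousin = 0.125 (first cousins share one grandparent pair — two paths of length 4: r = 2·(1/2)^4 = 1/8).
r to an offspring = 0.5 (one parent–offspring link: r = (1/2)^1 = 1/2).
Summing one r·B term per recipient: 2·0.25·0.213 + 2·0.125·0.151 + 1·0.5·0.186 = 0.23725.
0.23725 < 0.4: the indirect benefit is less than the cost.

No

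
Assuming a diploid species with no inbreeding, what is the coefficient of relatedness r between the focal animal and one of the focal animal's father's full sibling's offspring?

0.125

Each parent–offspring link contributes a factor of 1/2, and independent paths through distinct common ancestors add.
First cousins share one grandparent pair — two paths of length 4: r = 2·(1/2)^4 = 1/8.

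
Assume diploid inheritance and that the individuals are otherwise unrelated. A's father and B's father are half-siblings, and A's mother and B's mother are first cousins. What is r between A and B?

0.09375

With two independent routes of shared ancestry, r is the sum of the two contributions.
A and B are related in two ways: half first cousins through their fathers (r = 1/16) and second cousins through their mothers (r = 1/32).
r = 1/16 + 1/32 = 0.09375.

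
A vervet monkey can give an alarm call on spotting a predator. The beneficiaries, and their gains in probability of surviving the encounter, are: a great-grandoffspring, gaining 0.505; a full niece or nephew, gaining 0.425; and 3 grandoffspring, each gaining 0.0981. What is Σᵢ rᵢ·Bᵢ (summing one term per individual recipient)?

r to a great-grandoffspring = 0.125 (three parent–offspring links: r = (1/2)^3 = 1/8).
r to a full niece or nephew = 1/4 (full aunt/uncle↔niece/nephew: two paths of length 3 through the shared grandparent pair: r = 2·(1/2)^3 = 1/4).
r to a grandoffspring = 0.25 (two parent–offspring links: r = (1/2)^2 = 1/4).
Summing one r·B term per recipient: 1·0.125·0.505 + 1·0.25·0.425 + 3·0.25·0.0981 = 0.24295.

0.24295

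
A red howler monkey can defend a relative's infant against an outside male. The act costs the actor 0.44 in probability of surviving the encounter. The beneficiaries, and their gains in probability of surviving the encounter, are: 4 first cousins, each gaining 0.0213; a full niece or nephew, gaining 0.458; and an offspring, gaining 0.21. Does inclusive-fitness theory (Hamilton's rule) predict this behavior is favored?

No

Hamilton's rule: the trait is favored when the sum of r·B over every recipient exceeds the actor's cost C.
r to a first cousin = 1/8 (first cousins share one grandparent pair — two paths of length 4: r = 2·(1/2)^4 = 1/8).
r to a full niece or nephew = 1/4 (full aunt/uncle↔niece/nephew: two paths of length 3 through the shared grandparent pair: r = 2·(1/2)^3 = 1/4).
r to an offspring = 0.5 (one parent–offspring link: r = (1/2)^1 = 1/2).
Summing one r·B term per recipient: 4·0.125·0.0213 + 1·0.25·0.458 + 1·0.5·0.21 = 0.23015.
0.23015 < 0.44: the indirect benefit is less than the cost.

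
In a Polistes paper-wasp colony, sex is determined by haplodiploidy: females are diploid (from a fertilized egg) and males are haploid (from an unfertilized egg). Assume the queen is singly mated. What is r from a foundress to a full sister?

Haplodiploid full sisters inherit their father's entire haploid genome identically (contributing 1/2) and on average half of their mother's contribution (1/2 · 1/2 = 1/4); r = 1/2 + 1/4 = 3/4.

0.75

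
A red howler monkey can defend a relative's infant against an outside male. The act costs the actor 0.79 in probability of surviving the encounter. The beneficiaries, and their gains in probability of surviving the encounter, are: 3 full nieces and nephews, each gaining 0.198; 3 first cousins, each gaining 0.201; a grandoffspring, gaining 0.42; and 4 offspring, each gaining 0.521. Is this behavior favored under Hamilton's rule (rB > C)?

Hamilton's rule: the trait is favored when the sum of r·B over every recipient exceeds the actor's cost C.
r to a full niece or nephew = 0.25 (full aunt/uncle↔niece/nephew: two paths of length 3 through the shared grandparent pair: r = 2·(1/2)^3 = 1/4).
r to a first cousin = 0.125 (first cousins share one grandparent pair — two paths of length 4: r = 2·(1/2)^4 = 1/8).
r to a grandoffspring = 0.25 (two parent–offspring links: r = (1/2)^2 = 1/4).
r to an offspring = 1/2 (one parent–offspring link: r = (1/2)^1 = 1/2).
Summing one r·B term per recipient: 3·0.25·0.198 + 3·0.125·0.201 + 1·0.25·0.42 + 4·0.5·0.521 = 1.370875.
1.370875 > 0.79: the indirect benefit exceeds the cost.

Yes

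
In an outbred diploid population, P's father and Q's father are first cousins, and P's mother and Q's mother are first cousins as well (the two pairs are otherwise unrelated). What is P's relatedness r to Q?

0.0625

Wright's path rule: contributions from independent ancestry routes add.
P and Q are related in two ways: second cousins through their fathers (r = 1/32) and second cousins through their mothers (r = 1/32).
r = 1/32 + 1/32 = 1/16 = 0.0625.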